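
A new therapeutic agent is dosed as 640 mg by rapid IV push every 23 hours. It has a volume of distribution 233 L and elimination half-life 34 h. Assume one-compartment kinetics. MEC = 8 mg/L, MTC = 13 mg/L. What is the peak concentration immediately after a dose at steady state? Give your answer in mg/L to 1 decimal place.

7.3 mg/L

Over one 23-h interval, 23/34 ≈ 0.67647 half-lives elapse, leaving f ≈ 0.6257 of each dose.
At steady state, accumulation factor R = 1/(1 − e^(−kτ)) ≈ 2.6717.
Single-dose peak C₀ = D/Vd = 640/233 ≈ 2.747 mg/L.
Cmax,ss = C₀/(1 − f) ≈ 2.747/0.3743 ≈ 7.339 mg/L.
Peak 7.3 mg/L vs MTC 13 mg/L: below toxic threshold.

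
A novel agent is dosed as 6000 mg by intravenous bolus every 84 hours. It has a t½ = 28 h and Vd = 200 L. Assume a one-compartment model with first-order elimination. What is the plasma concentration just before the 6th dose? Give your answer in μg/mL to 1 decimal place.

f = (1/2)^(τ/t½) = (1/2)^(84/28) ≈ 0.1250.
C₀ = D/Vd = 6000/200 ≈ 30.000 μg/mL.
Before the 6th dose, 5 doses have been given. Superposition: Cmin = C₀·(f + f² + … + f^5).
≈ 30.000 × (0.1250 + 0.0156 + 0.0020 + 0.0002 + 0.0000) ≈ 30.000 × 0.1428 ≈ 4.284 μg/mL.

4.3 μg/mL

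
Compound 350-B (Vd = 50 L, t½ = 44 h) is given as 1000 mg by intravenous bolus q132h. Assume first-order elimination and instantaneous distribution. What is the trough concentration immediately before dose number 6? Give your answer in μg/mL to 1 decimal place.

f = (1/2)^(τ/t½) = (1/2)^(132/44) ≈ 0.1250.
C₀ = D/Vd = 1000/50 ≈ 20.000 μg/mL.
Before the 6th dose, 5 doses have been given. Superposition: Cmin = C₀·(f + f² + … + f^5).
≈ 20.000 × (0.1250 + 0.0156 + 0.0020 + 0.0002 + 0.0000) ≈ 20.000 × 0.1428 ≈ 2.856 μg/mL.

2.9 μg/mL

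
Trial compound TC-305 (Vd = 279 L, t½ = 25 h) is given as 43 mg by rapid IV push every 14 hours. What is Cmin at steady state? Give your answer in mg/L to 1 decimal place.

0.3 mg/L

τ/t½ = 14/25 ≈ 0.56, so fraction remaining f = (1/2)^(14/25) ≈ 0.6783.
At steady state, accumulation factor R = 1/(1 − e^(−kτ)) ≈ 3.1085.
Each bolus raises the concentration by D/Vd = 43/279 ≈ 0.154 mg/L.
Cmax,ss = C₀/(1 − f) ≈ 0.154/0.3217 ≈ 0.479 mg/L.
One interval later, Cmin,ss = Cmax,ss·e^(−kτ) ≈ 0.479 × 0.6783 ≈ 0.325 mg/L.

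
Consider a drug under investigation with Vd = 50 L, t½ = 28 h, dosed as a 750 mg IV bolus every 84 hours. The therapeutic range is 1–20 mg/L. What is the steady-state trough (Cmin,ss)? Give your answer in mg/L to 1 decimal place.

2.1 mg/L

The dosing interval is 3 half-lives, so f = 2^(−3) = 0.125.
Accumulation ratio R = 1/(1 − f) = 1/0.875 = 8/7.
Single-dose peak C₀ = D/Vd = 750/50 = 15 mg/L.
Steady-state peak Cmax,ss = C₀·R = 15 × 8/7 ≈ 17.143 mg/L.
Steady-state trough Cmin,ss = Cmax,ss·f ≈ 17.143 × 0.125 ≈ 2.143 mg/L.
Trough 2.1 mg/L vs MEC 1 mg/L: adequate.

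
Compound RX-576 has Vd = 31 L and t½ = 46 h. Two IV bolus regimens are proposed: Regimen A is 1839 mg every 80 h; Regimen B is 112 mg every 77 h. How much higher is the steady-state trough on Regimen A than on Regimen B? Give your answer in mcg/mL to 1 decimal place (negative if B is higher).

Regimen A: f = (1/2)^(80/46) ≈ 0.2996; Cmin,ss = (1839/31)·f/(1−f) ≈ 25.376 mcg/mL.
Regimen B: f = (1/2)^(77/46) ≈ 0.3134; Cmin,ss = (112/31)·f/(1−f) ≈ 1.649 mcg/mL.
Difference ≈ 25.376 − 1.649 ≈ 23.727 mcg/mL.

23.7 mcg/mL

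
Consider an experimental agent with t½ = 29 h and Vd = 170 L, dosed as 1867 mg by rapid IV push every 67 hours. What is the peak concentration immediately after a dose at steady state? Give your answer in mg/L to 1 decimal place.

τ/t½ = 67/29 ≈ 2.3103, so fraction remaining f = (1/2)^(67/29) ≈ 0.2016.
Accumulation ratio R = 1/(1 − f) ≈ 1/0.7984 ≈ 1.2525.
Single-dose peak C₀ = D/Vd = 1867/170 ≈ 10.982 mg/L.
Steady-state peak Cmax,ss = C₀·R ≈ 10.982 × 1.2525 ≈ 13.755 mg/L.

13.8 mg/L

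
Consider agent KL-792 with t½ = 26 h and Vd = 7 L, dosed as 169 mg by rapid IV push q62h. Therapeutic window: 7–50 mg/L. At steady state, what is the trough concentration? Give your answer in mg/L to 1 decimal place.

k = ln2/t½ = ln2/26 ≈ 0.026660 h⁻¹; fraction remaining f = e^(−kτ) = e^(−0.026660×62) ≈ 0.1915.
At steady state, accumulation factor R = 1/(1 − e^(−kτ)) ≈ 1.2369.
Single-dose peak C₀ = D/Vd = 169/7 ≈ 24.143 mg/L.
Cmax,ss = C₀/(1 − f) ≈ 24.143/0.8085 ≈ 29.861 mg/L.
Steady-state trough Cmin,ss = Cmax,ss·f ≈ 29.861 × 0.1915 ≈ 5.718 mg/L.
Trough 5.7 mg/L vs MEC 7 mg/L: subtherapeutic.

5.7 mg/L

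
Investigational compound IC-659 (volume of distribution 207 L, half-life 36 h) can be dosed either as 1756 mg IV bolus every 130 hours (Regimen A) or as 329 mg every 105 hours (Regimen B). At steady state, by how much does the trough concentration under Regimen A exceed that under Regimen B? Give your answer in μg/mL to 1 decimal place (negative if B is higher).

Regimen A: f = (1/2)^(130/36) ≈ 0.0818; Cmin,ss = (1756/207)·f/(1−f) ≈ 0.756 μg/mL.
Regimen B: f = (1/2)^(105/36) ≈ 0.1324; Cmin,ss = (329/207)·f/(1−f) ≈ 0.243 μg/mL.
Difference ≈ 0.756 − 0.243 ≈ 0.513 μg/mL.

0.5 μg/mL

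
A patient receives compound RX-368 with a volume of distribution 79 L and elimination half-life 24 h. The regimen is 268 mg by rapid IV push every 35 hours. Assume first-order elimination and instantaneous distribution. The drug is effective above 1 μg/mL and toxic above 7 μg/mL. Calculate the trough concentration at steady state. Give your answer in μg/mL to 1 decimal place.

Over one 35-h interval, 35/24 ≈ 1.4583 half-lives elapse, leaving f ≈ 0.3639 of each dose.
Accumulation ratio R = 1/(1 − f) ≈ 1/0.6361 ≈ 1.5721.
Each bolus raises the concentration by D/Vd = 268/79 ≈ 3.392 μg/mL.
Steady-state peak Cmax,ss = C₀·R ≈ 3.392 × 1.5721 ≈ 5.333 μg/mL.
One interval later, Cmin,ss = Cmax,ss·e^(−kτ) ≈ 5.333 × 0.3639 ≈ 1.941 μg/mL.
Trough 1.9 μg/mL vs MEC 1 μg/mL: adequate.

1.9 μg/mL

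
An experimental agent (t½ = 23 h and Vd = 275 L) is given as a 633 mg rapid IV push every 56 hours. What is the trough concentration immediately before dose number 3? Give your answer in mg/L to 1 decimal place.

f = (1/2)^(τ/t½) = (1/2)^(56/23) ≈ 0.1850.
C₀ = D/Vd = 633/275 ≈ 2.302 mg/L.
Before the 3rd dose, 2 doses have been given. Superposition: Cmin = C₀·(f + f²).
≈ 2.302 × (0.1850 + 0.0342) ≈ 2.302 × 0.2192 ≈ 0.505 mg/L.

0.5 mg/L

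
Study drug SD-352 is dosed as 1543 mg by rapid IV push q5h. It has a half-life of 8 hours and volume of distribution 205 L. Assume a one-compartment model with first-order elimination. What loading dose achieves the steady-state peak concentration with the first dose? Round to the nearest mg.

f = (1/2)^(5/8) ≈ 0.648420; accumulation ratio R = 1/(1−f) ≈ 2.84430.
Loading dose to hit Cmax,ss on first dose: D_load = D_maint·R ≈ 1543 × 2.84430 ≈ 4388.75 mg.

4389 mg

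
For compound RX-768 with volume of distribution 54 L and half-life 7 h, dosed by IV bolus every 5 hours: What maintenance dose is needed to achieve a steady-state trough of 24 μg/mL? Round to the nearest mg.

τ/t½ = 5/7 ≈ 0.71429, so f = (1/2)^(5/7) ≈ 0.609507.
Cmin,ss = (D/Vd)·f/(1−f), so D = Cmin,ss·Vd·(1−f)/f.
D = 24 × 54 × (1−f)/f ≈ 24 × 54 × 0.64067 ≈ 830.31 mg.

830 mg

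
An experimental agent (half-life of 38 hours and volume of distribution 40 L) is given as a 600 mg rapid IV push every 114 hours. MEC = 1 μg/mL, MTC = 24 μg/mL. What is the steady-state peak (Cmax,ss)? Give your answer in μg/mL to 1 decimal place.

τ = 114 h = 3 half-lives, so f = (1/2)^3 = 0.125.
Accumulation ratio R = 1/(1 − f) = 1/0.875 = 8/7.
Single-dose peak C₀ = D/Vd = 600/40 = 15 μg/mL.
Steady-state peak Cmax,ss = C₀·R = 15 × 8/7 ≈ 17.143 μg/mL.
Peak 17.1 μg/mL vs MTC 24 μg/mL: below toxic threshold.

17.1 μg/mL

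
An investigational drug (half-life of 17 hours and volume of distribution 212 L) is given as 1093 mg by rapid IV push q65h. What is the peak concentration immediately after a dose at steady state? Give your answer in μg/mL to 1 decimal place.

5.5 μg/mL

Over one 65-h interval, 65/17 ≈ 3.8235 half-lives elapse, leaving f ≈ 0.0706 of each dose.
Accumulation ratio R = 1/(1 − f) ≈ 1/0.9294 ≈ 1.0760.
Single-dose peak C₀ = D/Vd = 1093/212 ≈ 5.156 μg/mL.
Steady-state peak Cmax,ss = C₀·R ≈ 5.156 × 1.0760 ≈ 5.548 μg/mL.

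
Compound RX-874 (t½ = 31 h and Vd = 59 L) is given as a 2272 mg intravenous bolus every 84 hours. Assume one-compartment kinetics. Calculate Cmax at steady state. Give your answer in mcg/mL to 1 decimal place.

45.5 mcg/mL

τ/t½ = 84/31 ≈ 2.7097, so fraction remaining f = (1/2)^(84/31) ≈ 0.1529.
At steady state, accumulation factor R = 1/(1 − e^(−kτ)) ≈ 1.1805.
Each bolus raises the concentration by D/Vd = 2272/59 ≈ 38.508 mcg/mL.
Steady-state peak Cmax,ss = C₀·R ≈ 38.508 × 1.1805 ≈ 45.459 mcg/mL.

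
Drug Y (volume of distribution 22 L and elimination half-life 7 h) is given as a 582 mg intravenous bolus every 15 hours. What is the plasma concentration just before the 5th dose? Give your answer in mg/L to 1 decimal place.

7.7 mg/L

f = (1/2)^(τ/t½) = (1/2)^(15/7) ≈ 0.2264.
C₀ = D/Vd = 582/22 ≈ 26.455 mg/L.
Before the 5th dose, 4 doses have been given. Superposition: Cmin = C₀·(f + f² + … + f^4).
≈ 26.455 × (0.2264 + 0.0513 + 0.0116 + 0.0026) ≈ 26.455 × 0.2919 ≈ 7.722 mg/L.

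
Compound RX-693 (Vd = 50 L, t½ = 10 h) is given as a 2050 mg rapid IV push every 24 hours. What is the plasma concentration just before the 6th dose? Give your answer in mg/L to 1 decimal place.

f = (1/2)^(τ/t½) = (1/2)^(24/10) ≈ 0.1895.
C₀ = D/Vd = 2050/50 ≈ 41.000 mg/L.
Before the 6th dose, 5 doses have been given. Superposition: Cmin = C₀·(f + f² + … + f^5).
≈ 41.000 × (0.1895 + 0.0359 + 0.0068 + 0.0013 + 0.0002) ≈ 41.000 × 0.2337 ≈ 9.582 mg/L.

9.6 mg/L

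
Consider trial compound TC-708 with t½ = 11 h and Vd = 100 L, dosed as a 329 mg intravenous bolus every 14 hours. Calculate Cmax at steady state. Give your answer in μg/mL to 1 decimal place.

5.6 μg/mL

k = ln2/t½ = ln2/11 ≈ 0.063013 h⁻¹; fraction remaining f = e^(−kτ) = e^(−0.063013×14) ≈ 0.4139.
At steady state, accumulation factor R = 1/(1 − e^(−kτ)) ≈ 1.7062.
Single-dose peak C₀ = D/Vd = 329/100 ≈ 3.290 μg/mL.
Cmax,ss = C₀/(1 − f) ≈ 3.290/0.5861 ≈ 5.613 μg/mL.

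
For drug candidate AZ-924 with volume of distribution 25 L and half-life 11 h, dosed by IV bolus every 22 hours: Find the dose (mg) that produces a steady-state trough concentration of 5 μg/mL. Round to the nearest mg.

375 mg

τ/t½ = 22/11 ≈ 2, so f = (1/2)^(22/11) ≈ 0.250000.
Cmin,ss = (D/Vd)·f/(1−f), so D = Cmin,ss·Vd·(1−f)/f.
D = 5 × 25 × (1−f)/f ≈ 5 × 25 × 3.00000 ≈ 375.00 mg.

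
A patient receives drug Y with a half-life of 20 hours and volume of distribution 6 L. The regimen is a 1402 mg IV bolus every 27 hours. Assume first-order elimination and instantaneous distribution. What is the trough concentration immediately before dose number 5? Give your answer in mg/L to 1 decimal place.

f = (1/2)^(τ/t½) = (1/2)^(27/20) ≈ 0.3923.
C₀ = D/Vd = 1402/6 ≈ 233.667 mg/L.
Before the 5th dose, 4 doses have been given. Superposition: Cmin = C₀·(f + f² + … + f^4).
≈ 233.667 × (0.3923 + 0.1539 + 0.0604 + 0.0237) ≈ 233.667 × 0.6303 ≈ 147.280 mg/L.

147.3 mg/L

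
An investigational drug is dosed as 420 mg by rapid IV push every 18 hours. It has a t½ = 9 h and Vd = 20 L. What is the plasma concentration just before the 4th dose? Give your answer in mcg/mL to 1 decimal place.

f = (1/2)^(τ/t½) = (1/2)^(18/9) ≈ 0.2500.
C₀ = D/Vd = 420/20 ≈ 21.000 mcg/mL.
Before the 4th dose, 3 doses have been given. Superposition: Cmin = C₀·(f + f² + … + f^3).
≈ 21.000 × (0.2500 + 0.0625 + 0.0156) ≈ 21.000 × 0.3281 ≈ 6.890 mcg/mL.

6.9 mcg/mL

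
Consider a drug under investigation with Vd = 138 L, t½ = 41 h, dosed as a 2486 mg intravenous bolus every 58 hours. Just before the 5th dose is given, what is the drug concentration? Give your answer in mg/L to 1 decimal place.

f = (1/2)^(τ/t½) = (1/2)^(58/41) ≈ 0.3751.
C₀ = D/Vd = 2486/138 ≈ 18.014 mg/L.
Before the 5th dose, 4 doses have been given. Superposition: Cmin = C₀·(f + f² + … + f^4).
≈ 18.014 × (0.3751 + 0.1407 + 0.0528 + 0.0198) ≈ 18.014 × 0.5884 ≈ 10.599 mg/L.

10.6 mg/L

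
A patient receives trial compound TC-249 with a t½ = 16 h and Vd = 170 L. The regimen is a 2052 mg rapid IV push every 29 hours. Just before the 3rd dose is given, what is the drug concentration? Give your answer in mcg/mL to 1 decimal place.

f = (1/2)^(τ/t½) = (1/2)^(29/16) ≈ 0.2847.
C₀ = D/Vd = 2052/170 ≈ 12.071 mcg/mL.
Before the 3rd dose, 2 doses have been given. Superposition: Cmin = C₀·(f + f²).
≈ 12.071 × (0.2847 + 0.0811) ≈ 12.071 × 0.3658 ≈ 4.416 mcg/mL.

4.4 mcg/mL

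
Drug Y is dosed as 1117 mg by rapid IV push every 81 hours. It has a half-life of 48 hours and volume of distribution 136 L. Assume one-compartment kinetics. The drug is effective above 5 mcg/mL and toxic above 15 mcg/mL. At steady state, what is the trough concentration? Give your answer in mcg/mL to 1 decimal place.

Over one 81-h interval, 81/48 ≈ 1.6875 half-lives elapse, leaving f ≈ 0.3105 of each dose.
Single-dose peak C₀ = D/Vd = 1117/136 ≈ 8.213 mcg/mL.
Steady-state trough Cmin,ss = C₀·f/(1−f) ≈ 8.213 × 0.3105/0.6895 ≈ 3.699 mcg/mL.
Trough 3.7 mcg/mL vs MEC 5 mcg/mL: subtherapeutic.

3.7 mcg/mL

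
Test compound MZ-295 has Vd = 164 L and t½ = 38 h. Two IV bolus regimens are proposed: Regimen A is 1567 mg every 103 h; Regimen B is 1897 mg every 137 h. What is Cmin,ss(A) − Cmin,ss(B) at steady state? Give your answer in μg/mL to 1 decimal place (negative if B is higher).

0.7 μg/mL

Regimen A: f = (1/2)^(103/38) ≈ 0.1528; Cmin,ss = (1567/164)·f/(1−f) ≈ 1.723 μg/mL.
Regimen B: f = (1/2)^(137/38) ≈ 0.0822; Cmin,ss = (1897/164)·f/(1−f) ≈ 1.036 μg/mL.
Difference ≈ 1.723 − 1.036 ≈ 0.687 μg/mL.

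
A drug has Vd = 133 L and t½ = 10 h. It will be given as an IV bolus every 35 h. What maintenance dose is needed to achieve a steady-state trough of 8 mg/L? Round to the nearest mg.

10974 mg

τ/t½ = 35/10 ≈ 3.5, so f = (1/2)^(35/10) ≈ 0.088388.
Cmin,ss = (D/Vd)·f/(1−f), so D = Cmin,ss·Vd·(1−f)/f.
D = 8 × 133 × (1−f)/f ≈ 8 × 133 × 10.31375 ≈ 10973.83 mg.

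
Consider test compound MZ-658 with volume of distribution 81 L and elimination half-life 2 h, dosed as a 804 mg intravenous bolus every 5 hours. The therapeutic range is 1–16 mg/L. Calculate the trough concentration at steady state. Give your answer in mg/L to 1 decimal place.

τ/t½ = 5/2 ≈ 2.5, so fraction remaining f = (1/2)^(5/2) ≈ 0.1768.
Accumulation ratio R = 1/(1 − f) ≈ 1/0.8232 ≈ 1.2148.
Each bolus raises the concentration by D/Vd = 804/81 ≈ 9.926 mg/L.
Cmax,ss = C₀/(1 − f) ≈ 9.926/0.8232 ≈ 12.058 mg/L.
Steady-state trough Cmin,ss = Cmax,ss·f ≈ 12.058 × 0.1768 ≈ 2.132 mg/L.
Trough 2.1 mg/L vs MEC 1 mg/L: adequate.

2.1 mg/L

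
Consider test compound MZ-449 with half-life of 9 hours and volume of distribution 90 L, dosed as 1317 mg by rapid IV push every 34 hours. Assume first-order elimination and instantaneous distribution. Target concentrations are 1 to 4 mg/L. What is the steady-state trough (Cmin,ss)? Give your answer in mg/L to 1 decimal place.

τ/t½ = 34/9 ≈ 3.7778, so fraction remaining f = (1/2)^(34/9) ≈ 0.0729.
At steady state, accumulation factor R = 1/(1 − e^(−kτ)) ≈ 1.0786.
Each bolus raises the concentration by D/Vd = 1317/90 ≈ 14.633 mg/L.
Cmax,ss = C₀/(1 − f) ≈ 14.633/0.9271 ≈ 15.784 mg/L.
Steady-state trough Cmin,ss = Cmax,ss·f ≈ 15.784 × 0.0729 ≈ 1.151 mg/L.
Trough 1.2 mg/L vs MEC 1 mg/L: adequate.

1.2 mg/L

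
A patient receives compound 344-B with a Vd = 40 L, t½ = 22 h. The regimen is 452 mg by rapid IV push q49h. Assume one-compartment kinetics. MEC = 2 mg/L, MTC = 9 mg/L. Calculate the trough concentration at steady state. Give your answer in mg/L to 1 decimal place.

3.1 mg/L

Over one 49-h interval, 49/22 ≈ 2.2273 half-lives elapse, leaving f ≈ 0.2136 of each dose.
Single-dose peak C₀ = D/Vd = 452/40 ≈ 11.300 mg/L.
Steady-state trough Cmin,ss = C₀·f/(1−f) ≈ 11.300 × 0.2136/0.7864 ≈ 3.069 mg/L.
Trough 3.1 mg/L vs MEC 2 mg/L: adequate.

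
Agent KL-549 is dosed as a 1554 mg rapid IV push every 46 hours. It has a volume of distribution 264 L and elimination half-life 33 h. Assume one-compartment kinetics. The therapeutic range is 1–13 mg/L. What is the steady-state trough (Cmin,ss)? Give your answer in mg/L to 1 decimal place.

3.6 mg/L

Over one 46-h interval, 46/33 ≈ 1.3939 half-lives elapse, leaving f ≈ 0.3805 of each dose.
Accumulation ratio R = 1/(1 − f) ≈ 1/0.6195 ≈ 1.6142.
Each bolus raises the concentration by D/Vd = 1554/264 ≈ 5.886 mg/L.
Steady-state peak Cmax,ss = C₀·R ≈ 5.886 × 1.6142 ≈ 9.501 mg/L.
One interval later, Cmin,ss = Cmax,ss·e^(−kτ) ≈ 9.501 × 0.3805 ≈ 3.615 mg/L.
Trough 3.6 mg/L vs MEC 1 mg/L: adequate.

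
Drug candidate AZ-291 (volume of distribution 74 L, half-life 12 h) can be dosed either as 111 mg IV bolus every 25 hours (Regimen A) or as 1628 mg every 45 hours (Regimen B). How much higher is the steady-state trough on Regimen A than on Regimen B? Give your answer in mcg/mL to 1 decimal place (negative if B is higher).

-1.3 mcg/mL

Regimen A: f = (1/2)^(25/12) ≈ 0.2360; Cmin,ss = (111/74)·f/(1−f) ≈ 0.463 mcg/mL.
Regimen B: f = (1/2)^(45/12) ≈ 0.0743; Cmin,ss = (1628/74)·f/(1−f) ≈ 1.766 mcg/mL.
Difference ≈ 0.463 − 1.766 ≈ -1.303 mcg/mL.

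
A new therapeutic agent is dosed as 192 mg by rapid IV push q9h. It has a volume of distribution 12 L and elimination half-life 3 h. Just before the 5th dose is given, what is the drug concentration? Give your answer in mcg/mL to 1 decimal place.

2.3 mcg/mL

f = (1/2)^(τ/t½) = (1/2)^(9/3) ≈ 0.1250.
C₀ = D/Vd = 192/12 ≈ 16.000 mcg/mL.
Before the 5th dose, 4 doses have been given. Superposition: Cmin = C₀·(f + f² + … + f^4).
≈ 16.000 × (0.1250 + 0.0156 + 0.0020 + 0.0002) ≈ 16.000 × 0.1428 ≈ 2.285 mcg/mL.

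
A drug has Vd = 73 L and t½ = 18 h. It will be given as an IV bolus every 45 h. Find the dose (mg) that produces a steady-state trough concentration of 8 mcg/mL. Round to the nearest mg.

2720 mg

τ/t½ = 45/18 ≈ 2.5, so f = (1/2)^(45/18) ≈ 0.176777.
Cmin,ss = (D/Vd)·f/(1−f), so D = Cmin,ss·Vd·(1−f)/f.
D = 8 × 73 × (1−f)/f ≈ 8 × 73 × 4.65684 ≈ 2719.59 mg.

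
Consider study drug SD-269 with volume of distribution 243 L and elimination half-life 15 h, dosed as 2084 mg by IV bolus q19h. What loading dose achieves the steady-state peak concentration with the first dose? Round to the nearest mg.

3566 mg

f = (1/2)^(19/15) ≈ 0.415619; accumulation ratio R = 1/(1−f) ≈ 1.71121.
Loading dose to hit Cmax,ss on first dose: D_load = D_maint·R ≈ 2084 × 1.71121 ≈ 3566.16 mg.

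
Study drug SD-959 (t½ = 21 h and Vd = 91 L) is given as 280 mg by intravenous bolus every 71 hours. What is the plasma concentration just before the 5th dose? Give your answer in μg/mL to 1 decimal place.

f = (1/2)^(τ/t½) = (1/2)^(71/21) ≈ 0.0960.
C₀ = D/Vd = 280/91 ≈ 3.077 μg/mL.
Before the 5th dose, 4 doses have been given. Superposition: Cmin = C₀·(f + f² + … + f^4).
≈ 3.077 × (0.0960 + 0.0092 + 0.0009 + 0.0001) ≈ 3.077 × 0.1062 ≈ 0.327 μg/mL.

0.3 μg/mL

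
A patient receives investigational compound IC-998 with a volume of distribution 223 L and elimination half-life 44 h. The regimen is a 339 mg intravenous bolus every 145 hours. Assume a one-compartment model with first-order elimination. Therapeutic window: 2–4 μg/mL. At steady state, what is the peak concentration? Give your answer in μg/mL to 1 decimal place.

k = ln2/t½ = ln2/44 ≈ 0.015753 h⁻¹; fraction remaining f = e^(−kτ) = e^(−0.015753×145) ≈ 0.1019.
At steady state, accumulation factor R = 1/(1 − e^(−kτ)) ≈ 1.1135.
Each bolus raises the concentration by D/Vd = 339/223 ≈ 1.520 μg/mL.
Steady-state peak Cmax,ss = C₀·R ≈ 1.520 × 1.1135 ≈ 1.693 μg/mL.
Peak 1.7 μg/mL vs MTC 4 μg/mL: below toxic threshold.

1.7 μg/mL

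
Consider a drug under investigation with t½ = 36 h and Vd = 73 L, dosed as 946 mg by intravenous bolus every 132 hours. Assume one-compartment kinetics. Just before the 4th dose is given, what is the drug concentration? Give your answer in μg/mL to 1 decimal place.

1.1 μg/mL

f = (1/2)^(τ/t½) = (1/2)^(132/36) ≈ 0.0787.
C₀ = D/Vd = 946/73 ≈ 12.959 μg/mL.
Before the 4th dose, 3 doses have been given. Superposition: Cmin = C₀·(f + f² + … + f^3).
≈ 12.959 × (0.0787 + 0.0062 + 0.0005) ≈ 12.959 × 0.0854 ≈ 1.107 μg/mL.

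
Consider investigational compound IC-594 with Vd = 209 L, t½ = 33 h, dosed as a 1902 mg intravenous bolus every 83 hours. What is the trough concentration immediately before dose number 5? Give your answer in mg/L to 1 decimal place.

f = (1/2)^(τ/t½) = (1/2)^(83/33) ≈ 0.1749.
C₀ = D/Vd = 1902/209 ≈ 9.100 mg/L.
Before the 5th dose, 4 doses have been given. Superposition: Cmin = C₀·(f + f² + … + f^4).
≈ 9.100 × (0.1749 + 0.0306 + 0.0054 + 0.0009) ≈ 9.100 × 0.2118 ≈ 1.927 mg/L.

1.9 mg/L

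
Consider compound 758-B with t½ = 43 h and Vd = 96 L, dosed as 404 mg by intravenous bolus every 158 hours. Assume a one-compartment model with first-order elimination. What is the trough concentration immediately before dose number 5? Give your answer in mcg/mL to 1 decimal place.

f = (1/2)^(τ/t½) = (1/2)^(158/43) ≈ 0.0783.
C₀ = D/Vd = 404/96 ≈ 4.208 mcg/mL.
Before the 5th dose, 4 doses have been given. Superposition: Cmin = C₀·(f + f² + … + f^4).
≈ 4.208 × (0.0783 + 0.0061 + 0.0005 + 0.0000) ≈ 4.208 × 0.0849 ≈ 0.357 mcg/mL.

0.4 mcg/mL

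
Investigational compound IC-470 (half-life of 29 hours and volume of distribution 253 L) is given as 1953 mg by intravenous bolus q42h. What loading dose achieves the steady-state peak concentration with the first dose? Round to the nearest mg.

f = (1/2)^(42/29) ≈ 0.366459; accumulation ratio R = 1/(1−f) ≈ 1.57843.
Loading dose to hit Cmax,ss on first dose: D_load = D_maint·R ≈ 1953 × 1.57843 ≈ 3082.67 mg.

3083 mg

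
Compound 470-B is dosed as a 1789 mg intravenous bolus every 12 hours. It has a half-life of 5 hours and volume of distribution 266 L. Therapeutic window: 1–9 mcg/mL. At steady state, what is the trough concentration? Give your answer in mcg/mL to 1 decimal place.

1.6 mcg/mL

k = ln2/t½ = ln2/5 ≈ 0.138629 h⁻¹; fraction remaining f = e^(−kτ) = e^(−0.138629×12) ≈ 0.1895.
Each bolus raises the concentration by D/Vd = 1789/266 ≈ 6.726 mcg/mL.
Steady-state trough Cmin,ss = C₀·f/(1−f) ≈ 6.726 × 0.1895/0.8105 ≈ 1.573 mcg/mL.
Trough 1.6 mcg/mL vs MEC 1 mcg/mL: adequate.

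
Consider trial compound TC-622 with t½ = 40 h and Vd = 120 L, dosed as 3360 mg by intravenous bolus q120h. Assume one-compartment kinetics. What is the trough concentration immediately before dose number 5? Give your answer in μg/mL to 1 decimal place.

f = (1/2)^(τ/t½) = (1/2)^(120/40) ≈ 0.1250.
C₀ = D/Vd = 3360/120 ≈ 28.000 μg/mL.
Before the 5th dose, 4 doses have been given. Superposition: Cmin = C₀·(f + f² + … + f^4).
≈ 28.000 × (0.1250 + 0.0156 + 0.0020 + 0.0002) ≈ 28.000 × 0.1428 ≈ 3.998 μg/mL.

4.0 μg/mL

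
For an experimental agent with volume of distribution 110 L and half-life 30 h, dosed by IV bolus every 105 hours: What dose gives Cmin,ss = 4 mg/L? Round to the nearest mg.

τ/t½ = 105/30 ≈ 3.5, so f = (1/2)^(105/30) ≈ 0.088388.
Cmin,ss = (D/Vd)·f/(1−f), so D = Cmin,ss·Vd·(1−f)/f.
D = 4 × 110 × (1−f)/f ≈ 4 × 110 × 10.31375 ≈ 4538.05 mg.

4538 mg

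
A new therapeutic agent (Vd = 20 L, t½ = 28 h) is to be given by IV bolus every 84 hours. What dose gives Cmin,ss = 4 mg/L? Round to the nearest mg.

τ/t½ = 84/28 ≈ 3, so f = (1/2)^(84/28) ≈ 0.125000.
Cmin,ss = (D/Vd)·f/(1−f), so D = Cmin,ss·Vd·(1−f)/f.
D = 4 × 20 × (1−f)/f ≈ 4 × 20 × 7.00000 ≈ 560.00 mg.

560 mg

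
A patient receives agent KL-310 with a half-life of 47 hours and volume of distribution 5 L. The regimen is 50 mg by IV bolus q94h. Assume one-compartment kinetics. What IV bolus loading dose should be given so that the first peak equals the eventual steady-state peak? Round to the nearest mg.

f = (1/2)^(94/47) ≈ 0.250000; accumulation ratio R = 1/(1−f) ≈ 1.33333.
Loading dose to hit Cmax,ss on first dose: D_load = D_maint·R ≈ 50 × 1.33333 ≈ 66.67 mg.

67 mg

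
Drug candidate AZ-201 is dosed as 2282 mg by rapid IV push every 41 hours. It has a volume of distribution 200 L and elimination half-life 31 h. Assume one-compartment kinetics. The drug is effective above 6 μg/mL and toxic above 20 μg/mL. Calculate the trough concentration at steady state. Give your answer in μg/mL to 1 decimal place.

7.6 μg/mL

Over one 41-h interval, 41/31 ≈ 1.3226 half-lives elapse, leaving f ≈ 0.3998 of each dose.
Each bolus raises the concentration by D/Vd = 2282/200 ≈ 11.410 μg/mL.
Steady-state trough Cmin,ss = C₀·f/(1−f) ≈ 11.410 × 0.3998/0.6002 ≈ 7.600 μg/mL.
Trough 7.6 μg/mL vs MEC 6 μg/mL: adequate.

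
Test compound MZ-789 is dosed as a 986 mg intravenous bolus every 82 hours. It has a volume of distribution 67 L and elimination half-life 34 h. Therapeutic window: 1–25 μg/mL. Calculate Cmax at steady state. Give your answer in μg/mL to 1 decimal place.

18.1 μg/mL

Over one 82-h interval, 82/34 ≈ 2.4118 half-lives elapse, leaving f ≈ 0.1879 of each dose.
Accumulation ratio R = 1/(1 − f) ≈ 1/0.8121 ≈ 1.2314.
Each bolus raises the concentration by D/Vd = 986/67 ≈ 14.716 μg/mL.
Steady-state peak Cmax,ss = C₀·R ≈ 14.716 × 1.2314 ≈ 18.121 μg/mL.
Peak 18.1 μg/mL vs MTC 25 μg/mL: below toxic threshold.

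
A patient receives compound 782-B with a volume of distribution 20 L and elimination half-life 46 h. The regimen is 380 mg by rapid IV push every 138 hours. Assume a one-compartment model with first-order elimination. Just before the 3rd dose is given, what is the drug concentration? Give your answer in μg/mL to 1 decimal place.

2.7 μg/mL

f = (1/2)^(τ/t½) = (1/2)^(138/46) ≈ 0.1250.
C₀ = D/Vd = 380/20 ≈ 19.000 μg/mL.
Before the 3rd dose, 2 doses have been given. Superposition: Cmin = C₀·(f + f²).
≈ 19.000 × (0.1250 + 0.0156) ≈ 19.000 × 0.1406 ≈ 2.671 μg/mL.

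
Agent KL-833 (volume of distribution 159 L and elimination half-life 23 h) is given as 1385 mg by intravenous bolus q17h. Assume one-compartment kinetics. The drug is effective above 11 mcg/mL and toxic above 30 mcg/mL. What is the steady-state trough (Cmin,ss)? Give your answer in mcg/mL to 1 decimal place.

Over one 17-h interval, 17/23 ≈ 0.73913 half-lives elapse, leaving f ≈ 0.5991 of each dose.
Single-dose peak C₀ = D/Vd = 1385/159 ≈ 8.711 mcg/mL.
Steady-state trough Cmin,ss = C₀·f/(1−f) ≈ 8.711 × 0.5991/0.4009 ≈ 13.018 mcg/mL.
Trough 13.0 mcg/mL vs MEC 11 mcg/mL: adequate.

13.0 mcg/mL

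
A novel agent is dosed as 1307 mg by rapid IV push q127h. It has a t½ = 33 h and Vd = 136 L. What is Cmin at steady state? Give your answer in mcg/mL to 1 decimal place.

0.7 mcg/mL

Over one 127-h interval, 127/33 ≈ 3.8485 half-lives elapse, leaving f ≈ 0.0694 of each dose.
Single-dose peak C₀ = D/Vd = 1307/136 ≈ 9.610 mcg/mL.
Steady-state trough Cmin,ss = C₀·f/(1−f) ≈ 9.610 × 0.0694/0.9306 ≈ 0.717 mcg/mL.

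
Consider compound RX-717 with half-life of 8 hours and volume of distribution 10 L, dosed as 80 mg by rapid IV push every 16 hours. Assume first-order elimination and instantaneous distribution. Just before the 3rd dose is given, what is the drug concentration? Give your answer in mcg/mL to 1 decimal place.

f = (1/2)^(τ/t½) = (1/2)^(16/8) ≈ 0.2500.
C₀ = D/Vd = 80/10 ≈ 8.000 mcg/mL.
Before the 3rd dose, 2 doses have been given. Superposition: Cmin = C₀·(f + f²).
≈ 8.000 × (0.2500 + 0.0625) ≈ 8.000 × 0.3125 ≈ 2.500 mcg/mL.

2.5 mcg/mL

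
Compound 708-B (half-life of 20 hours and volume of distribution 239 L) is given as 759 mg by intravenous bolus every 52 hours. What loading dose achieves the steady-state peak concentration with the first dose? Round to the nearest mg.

909 mg

f = (1/2)^(52/20) ≈ 0.164938; accumulation ratio R = 1/(1−f) ≈ 1.19752.
Loading dose to hit Cmax,ss on first dose: D_load = D_maint·R ≈ 759 × 1.19752 ≈ 908.92 mg.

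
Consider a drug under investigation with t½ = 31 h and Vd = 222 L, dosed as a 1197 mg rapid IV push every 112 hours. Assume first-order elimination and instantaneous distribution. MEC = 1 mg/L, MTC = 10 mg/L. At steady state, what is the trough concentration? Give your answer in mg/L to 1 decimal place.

τ/t½ = 112/31 ≈ 3.6129, so fraction remaining f = (1/2)^(112/31) ≈ 0.0817.
At steady state, accumulation factor R = 1/(1 − e^(−kτ)) ≈ 1.0890.
Each bolus raises the concentration by D/Vd = 1197/222 ≈ 5.392 mg/L.
Cmax,ss = C₀/(1 − f) ≈ 5.392/0.9183 ≈ 5.872 mg/L.
One interval later, Cmin,ss = Cmax,ss·e^(−kτ) ≈ 5.872 × 0.0817 ≈ 0.480 mg/L.
Trough 0.5 mg/L vs MEC 1 mg/L: subtherapeutic.

0.5 mg/L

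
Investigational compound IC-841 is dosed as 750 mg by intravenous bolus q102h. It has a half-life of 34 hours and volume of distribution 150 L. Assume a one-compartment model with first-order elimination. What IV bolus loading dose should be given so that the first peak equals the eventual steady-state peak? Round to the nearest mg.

f = (1/2)^(102/34) ≈ 0.125000; accumulation ratio R = 1/(1−f) ≈ 1.14286.
Loading dose to hit Cmax,ss on first dose: D_load = D_maint·R ≈ 750 × 1.14286 ≈ 857.14 mg.

857 mg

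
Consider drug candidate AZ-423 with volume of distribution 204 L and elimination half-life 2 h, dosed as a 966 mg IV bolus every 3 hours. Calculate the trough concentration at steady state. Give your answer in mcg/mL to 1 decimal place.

Over one 3-h interval, 3/2 ≈ 1.5 half-lives elapse, leaving f ≈ 0.3536 of each dose.
Each bolus raises the concentration by D/Vd = 966/204 ≈ 4.735 mcg/mL.
Steady-state trough Cmin,ss = C₀·f/(1−f) ≈ 4.735 × 0.3536/0.6464 ≈ 2.590 mcg/mL.

2.6 mcg/mL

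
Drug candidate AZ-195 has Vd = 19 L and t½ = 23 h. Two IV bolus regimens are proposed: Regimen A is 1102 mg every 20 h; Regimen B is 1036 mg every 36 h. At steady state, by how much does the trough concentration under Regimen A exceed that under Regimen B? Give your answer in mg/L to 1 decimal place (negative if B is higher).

Regimen A: f = (1/2)^(20/23) ≈ 0.5473; Cmin,ss = (1102/19)·f/(1−f) ≈ 70.120 mg/L.
Regimen B: f = (1/2)^(36/23) ≈ 0.3379; Cmin,ss = (1036/19)·f/(1−f) ≈ 27.827 mg/L.
Difference ≈ 70.120 − 27.827 ≈ 42.293 mg/L.

42.3 mg/L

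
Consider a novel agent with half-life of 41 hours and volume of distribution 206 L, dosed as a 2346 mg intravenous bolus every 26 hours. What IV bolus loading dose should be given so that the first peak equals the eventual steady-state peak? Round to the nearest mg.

f = (1/2)^(26/41) ≈ 0.644322; accumulation ratio R = 1/(1−f) ≈ 2.81153.
Loading dose to hit Cmax,ss on first dose: D_load = D_maint·R ≈ 2346 × 2.81153 ≈ 6595.85 mg.

6596 mg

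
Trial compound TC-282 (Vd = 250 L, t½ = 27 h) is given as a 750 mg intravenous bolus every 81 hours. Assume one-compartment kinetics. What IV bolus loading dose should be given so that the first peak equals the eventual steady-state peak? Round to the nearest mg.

f = (1/2)^(81/27) ≈ 0.125000; accumulation ratio R = 1/(1−f) ≈ 1.14286.
Loading dose to hit Cmax,ss on first dose: D_load = D_maint·R ≈ 750 × 1.14286 ≈ 857.14 mg.

857 mg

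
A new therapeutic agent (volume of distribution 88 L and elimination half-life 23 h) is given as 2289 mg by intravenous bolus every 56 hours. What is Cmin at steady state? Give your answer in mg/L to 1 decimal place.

τ/t½ = 56/23 ≈ 2.4348, so fraction remaining f = (1/2)^(56/23) ≈ 0.1850.
Single-dose peak C₀ = D/Vd = 2289/88 ≈ 26.011 mg/L.
Steady-state trough Cmin,ss = C₀·f/(1−f) ≈ 26.011 × 0.1850/0.8150 ≈ 5.904 mg/L.

5.9 mg/L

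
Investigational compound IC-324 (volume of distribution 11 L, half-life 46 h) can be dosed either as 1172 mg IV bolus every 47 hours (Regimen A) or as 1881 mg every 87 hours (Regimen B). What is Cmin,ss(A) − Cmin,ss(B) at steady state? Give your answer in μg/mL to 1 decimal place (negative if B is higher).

40.3 μg/mL

Regimen A: f = (1/2)^(47/46) ≈ 0.4925; Cmin,ss = (1172/11)·f/(1−f) ≈ 103.396 μg/mL.
Regimen B: f = (1/2)^(87/46) ≈ 0.2696; Cmin,ss = (1881/11)·f/(1−f) ≈ 63.118 μg/mL.
Difference ≈ 103.396 − 63.118 ≈ 40.278 μg/mL.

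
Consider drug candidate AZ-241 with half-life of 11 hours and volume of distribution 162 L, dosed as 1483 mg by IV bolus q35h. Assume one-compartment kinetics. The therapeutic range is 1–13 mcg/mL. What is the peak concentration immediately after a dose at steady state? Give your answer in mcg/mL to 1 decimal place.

10.3 mcg/mL

τ/t½ = 35/11 ≈ 3.1818, so fraction remaining f = (1/2)^(35/11) ≈ 0.1102.
Accumulation ratio R = 1/(1 − f) ≈ 1/0.8898 ≈ 1.1238.
Single-dose peak C₀ = D/Vd = 1483/162 ≈ 9.154 mcg/mL.
Steady-state peak Cmax,ss = C₀·R ≈ 9.154 × 1.1238 ≈ 10.287 mcg/mL.
Peak 10.3 mcg/mL vs MTC 13 mcg/mL: below toxic threshold.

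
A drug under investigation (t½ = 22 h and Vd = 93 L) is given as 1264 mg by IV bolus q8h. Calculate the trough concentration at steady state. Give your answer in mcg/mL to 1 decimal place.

k = ln2/t½ = ln2/22 ≈ 0.031507 h⁻¹; fraction remaining f = e^(−kτ) = e^(−0.031507×8) ≈ 0.7772.
At steady state, accumulation factor R = 1/(1 − e^(−kτ)) ≈ 4.4883.
Single-dose peak C₀ = D/Vd = 1264/93 ≈ 13.591 mcg/mL.
Cmax,ss = C₀/(1 − f) ≈ 13.591/0.2228 ≈ 61.001 mcg/mL.
One interval later, Cmin,ss = Cmax,ss·e^(−kτ) ≈ 61.001 × 0.7772 ≈ 47.410 mcg/mL.

47.4 mcg/mL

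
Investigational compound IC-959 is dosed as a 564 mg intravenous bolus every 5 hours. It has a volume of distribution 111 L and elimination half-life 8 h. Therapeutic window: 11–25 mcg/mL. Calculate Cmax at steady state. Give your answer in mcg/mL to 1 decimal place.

τ/t½ = 5/8 ≈ 0.625, so fraction remaining f = (1/2)^(5/8) ≈ 0.6484.
Accumulation ratio R = 1/(1 − f) ≈ 1/0.3516 ≈ 2.8441.
Single-dose peak C₀ = D/Vd = 564/111 ≈ 5.081 mcg/mL.
Steady-state peak Cmax,ss = C₀·R ≈ 5.081 × 2.8441 ≈ 14.451 mcg/mL.
Peak 14.5 mcg/mL vs MTC 25 mcg/mL: below toxic threshold.

14.5 mcg/mL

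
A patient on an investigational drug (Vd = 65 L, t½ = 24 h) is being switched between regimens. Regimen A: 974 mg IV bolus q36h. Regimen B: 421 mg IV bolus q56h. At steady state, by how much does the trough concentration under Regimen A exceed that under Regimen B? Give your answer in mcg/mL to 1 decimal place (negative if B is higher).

Regimen A: f = (1/2)^(36/24) ≈ 0.3536; Cmin,ss = (974/65)·f/(1−f) ≈ 8.197 mcg/mL.
Regimen B: f = (1/2)^(56/24) ≈ 0.1984; Cmin,ss = (421/65)·f/(1−f) ≈ 1.603 mcg/mL.
Difference ≈ 8.197 − 1.603 ≈ 6.594 mcg/mL.

6.6 mcg/mL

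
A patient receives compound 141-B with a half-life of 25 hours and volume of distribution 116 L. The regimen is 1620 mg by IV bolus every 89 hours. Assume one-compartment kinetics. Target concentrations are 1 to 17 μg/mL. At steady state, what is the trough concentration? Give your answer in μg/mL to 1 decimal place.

τ/t½ = 89/25 ≈ 3.56, so fraction remaining f = (1/2)^(89/25) ≈ 0.0848.
Each bolus raises the concentration by D/Vd = 1620/116 ≈ 13.966 μg/mL.
Steady-state trough Cmin,ss = C₀·f/(1−f) ≈ 13.966 × 0.0848/0.9152 ≈ 1.294 μg/mL.
Trough 1.3 μg/mL vs MEC 1 μg/mL: adequate.

1.3 μg/mL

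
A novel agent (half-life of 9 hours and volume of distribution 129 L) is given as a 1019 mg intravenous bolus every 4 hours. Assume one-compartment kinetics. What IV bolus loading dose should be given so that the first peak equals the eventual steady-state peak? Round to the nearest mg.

3843 mg

f = (1/2)^(4/9) ≈ 0.734867; accumulation ratio R = 1/(1−f) ≈ 3.77169.
Loading dose to hit Cmax,ss on first dose: D_load = D_maint·R ≈ 1019 × 3.77169 ≈ 3843.35 mg.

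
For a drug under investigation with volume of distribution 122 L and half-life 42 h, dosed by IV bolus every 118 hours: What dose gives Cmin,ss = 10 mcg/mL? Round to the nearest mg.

τ/t½ = 118/42 ≈ 2.8095, so f = (1/2)^(118/42) ≈ 0.142643.
Cmin,ss = (D/Vd)·f/(1−f), so D = Cmin,ss·Vd·(1−f)/f.
D = 10 × 122 × (1−f)/f ≈ 10 × 122 × 6.01051 ≈ 7332.82 mg.

7333 mg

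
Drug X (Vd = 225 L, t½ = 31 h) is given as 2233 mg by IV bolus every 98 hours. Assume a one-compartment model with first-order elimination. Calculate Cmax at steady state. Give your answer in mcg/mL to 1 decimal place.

k = ln2/t½ = ln2/31 ≈ 0.022360 h⁻¹; fraction remaining f = e^(−kτ) = e^(−0.022360×98) ≈ 0.1118.
At steady state, accumulation factor R = 1/(1 − e^(−kτ)) ≈ 1.1259.
Each bolus raises the concentration by D/Vd = 2233/225 ≈ 9.924 mcg/mL.
Steady-state peak Cmax,ss = C₀·R ≈ 9.924 × 1.1259 ≈ 11.173 mcg/mL.

11.2 mcg/mL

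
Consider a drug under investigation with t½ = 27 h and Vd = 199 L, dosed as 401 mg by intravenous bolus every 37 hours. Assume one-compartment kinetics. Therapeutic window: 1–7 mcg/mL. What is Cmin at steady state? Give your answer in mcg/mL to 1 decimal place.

τ/t½ = 37/27 ≈ 1.3704, so fraction remaining f = (1/2)^(37/27) ≈ 0.3868.
At steady state, accumulation factor R = 1/(1 − e^(−kτ)) ≈ 1.6308.
Single-dose peak C₀ = D/Vd = 401/199 ≈ 2.015 mcg/mL.
Cmax,ss = C₀/(1 − f) ≈ 2.015/0.6132 ≈ 3.286 mcg/mL.
Steady-state trough Cmin,ss = Cmax,ss·f ≈ 3.286 × 0.3868 ≈ 1.271 mcg/mL.
Trough 1.3 mcg/mL vs MEC 1 mcg/mL: adequate.

1.3 mcg/mL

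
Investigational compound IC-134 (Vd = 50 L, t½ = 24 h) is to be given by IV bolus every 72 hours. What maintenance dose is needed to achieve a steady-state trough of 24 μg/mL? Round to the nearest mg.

8400 mg

τ/t½ = 72/24 ≈ 3, so f = (1/2)^(72/24) ≈ 0.125000.
Cmin,ss = (D/Vd)·f/(1−f), so D = Cmin,ss·Vd·(1−f)/f.
D = 24 × 50 × (1−f)/f ≈ 24 × 50 × 7.00000 ≈ 8400.00 mg.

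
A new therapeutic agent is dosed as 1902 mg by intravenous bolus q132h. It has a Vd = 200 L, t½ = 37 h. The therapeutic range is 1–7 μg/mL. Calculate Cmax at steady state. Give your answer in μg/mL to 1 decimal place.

10.4 μg/mL

τ/t½ = 132/37 ≈ 3.5676, so fraction remaining f = (1/2)^(132/37) ≈ 0.0843.
At steady state, accumulation factor R = 1/(1 − e^(−kτ)) ≈ 1.0921.
Single-dose peak C₀ = D/Vd = 1902/200 ≈ 9.510 μg/mL.
Cmax,ss = C₀/(1 − f) ≈ 9.510/0.9157 ≈ 10.385 μg/mL.
Peak 10.4 μg/mL vs MTC 7 μg/mL: exceeds toxic threshold.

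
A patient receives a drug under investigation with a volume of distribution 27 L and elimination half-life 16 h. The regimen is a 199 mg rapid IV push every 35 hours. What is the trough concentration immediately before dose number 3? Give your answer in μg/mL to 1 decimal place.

2.0 μg/mL

f = (1/2)^(τ/t½) = (1/2)^(35/16) ≈ 0.2195.
C₀ = D/Vd = 199/27 ≈ 7.370 μg/mL.
Before the 3rd dose, 2 doses have been given. Superposition: Cmin = C₀·(f + f²).
≈ 7.370 × (0.2195 + 0.0482) ≈ 7.370 × 0.2677 ≈ 1.973 μg/mL.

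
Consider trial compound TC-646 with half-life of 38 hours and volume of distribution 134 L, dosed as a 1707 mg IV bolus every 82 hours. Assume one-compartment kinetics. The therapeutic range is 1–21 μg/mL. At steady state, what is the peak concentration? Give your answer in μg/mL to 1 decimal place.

Over one 82-h interval, 82/38 ≈ 2.1579 half-lives elapse, leaving f ≈ 0.2241 of each dose.
Accumulation ratio R = 1/(1 − f) ≈ 1/0.7759 ≈ 1.2888.
Single-dose peak C₀ = D/Vd = 1707/134 ≈ 12.739 μg/mL.
Steady-state peak Cmax,ss = C₀·R ≈ 12.739 × 1.2888 ≈ 16.418 μg/mL.
Peak 16.4 μg/mL vs MTC 21 μg/mL: below toxic threshold.

16.4 μg/mL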